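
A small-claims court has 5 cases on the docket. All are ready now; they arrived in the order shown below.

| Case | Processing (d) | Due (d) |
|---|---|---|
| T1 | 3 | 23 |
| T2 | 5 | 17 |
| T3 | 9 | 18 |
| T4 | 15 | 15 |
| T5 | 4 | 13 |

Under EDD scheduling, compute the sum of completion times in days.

EDD (increasing due date): T5 T4 T2 T3 T1.
T5: 0→4
T4: 4→19
T2: 19→24
T3: 24→33
T1: 33→36
Sum = 4+19+24+33+36 = 116.

116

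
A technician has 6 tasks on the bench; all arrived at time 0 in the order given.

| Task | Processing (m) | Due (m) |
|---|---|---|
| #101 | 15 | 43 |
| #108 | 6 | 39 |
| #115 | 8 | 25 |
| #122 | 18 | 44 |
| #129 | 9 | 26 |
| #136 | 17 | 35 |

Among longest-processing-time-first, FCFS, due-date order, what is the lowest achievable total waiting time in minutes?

LPT (decreasing processing time): #122 #136 #101 #129 #115 #108.
#122: waits 0, runs 0→18
#136: waits 18, runs 18→35
#101: waits 35, runs 35→50
#129: waits 50, runs 50→59
#115: waits 59, runs 59→67
#108: waits 67, runs 67→73
Sum = 0+18+35+50+59+67 = 229.
FIFO (arrival order): #101 #108 #115 #122 #129 #136.
#101: waits 0, runs 0→15
#108: waits 15, runs 15→21
#115: waits 21, runs 21→29
#122: waits 29, runs 29→47
#129: waits 47, runs 47→56
#136: waits 56, runs 56→73
Sum = 0+15+21+29+47+56 = 168.
EDD (increasing due date): #115 #129 #136 #108 #101 #122.
#115: waits 0, runs 0→8
#129: waits 8, runs 8→17
#136: waits 17, runs 17→34
#108: waits 34, runs 34→40
#101: waits 40, runs 40→55
#122: waits 55, runs 55→73
Sum = 0+8+17+34+40+55 = 154.
LPT 229, FIFO 168, EDD 154 → minimum 154.

154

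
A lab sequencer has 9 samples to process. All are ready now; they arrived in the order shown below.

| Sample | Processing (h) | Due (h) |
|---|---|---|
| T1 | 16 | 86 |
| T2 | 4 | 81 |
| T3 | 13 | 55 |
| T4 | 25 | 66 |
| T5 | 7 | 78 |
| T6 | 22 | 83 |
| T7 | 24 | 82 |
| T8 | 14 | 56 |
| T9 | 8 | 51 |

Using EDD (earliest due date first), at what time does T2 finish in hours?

EDD (increasing due date): T9 T3 T8 T4 T5 T2 T7 T6 T1.
T9: 0→8
T3: 8→21
T8: 21→35
T4: 35→60
T5: 60→67
T2: 67→71

71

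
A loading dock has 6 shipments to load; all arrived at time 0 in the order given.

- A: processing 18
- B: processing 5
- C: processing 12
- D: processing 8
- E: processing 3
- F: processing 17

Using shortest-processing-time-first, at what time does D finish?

16

SPT (increasing processing time): E B D C F A.
E: 0→3
B: 3→8
D: 8→16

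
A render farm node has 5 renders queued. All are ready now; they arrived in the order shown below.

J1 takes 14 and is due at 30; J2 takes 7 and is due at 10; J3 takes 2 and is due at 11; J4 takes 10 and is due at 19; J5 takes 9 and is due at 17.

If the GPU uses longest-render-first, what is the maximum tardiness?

LPT (decreasing processing time): J1 J4 J5 J2 J3.
J1: 0→14, due 30, tardiness 0
J4: 14→24, due 19, tardiness 5
J5: 24→33, due 17, tardiness 16
J2: 33→40, due 10, tardiness 30
J3: 40→42, due 11, tardiness 31
Maximum = 31.

31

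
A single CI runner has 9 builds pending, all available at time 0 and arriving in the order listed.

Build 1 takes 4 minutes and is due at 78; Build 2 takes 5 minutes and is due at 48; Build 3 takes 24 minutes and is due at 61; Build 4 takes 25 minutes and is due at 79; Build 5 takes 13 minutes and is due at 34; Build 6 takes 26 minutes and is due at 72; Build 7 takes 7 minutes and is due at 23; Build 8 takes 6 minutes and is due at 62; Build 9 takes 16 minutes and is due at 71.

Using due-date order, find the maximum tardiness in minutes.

47

EDD (increasing due date): Build 7 Build 5 Build 2 Build 3 Build 8 Build 9 Build 6 Build 1 Build 4.
Build 7: 0→7, due 23, tardiness 0
Build 5: 7→20, due 34, tardiness 0
Build 2: 20→25, due 48, tardiness 0
Build 3: 25→49, due 61, tardiness 0
Build 8: 49→55, due 62, tardiness 0
Build 9: 55→71, due 71, tardiness 0
Build 6: 71→97, due 72, tardiness 25
Build 1: 97→101, due 78, tardiness 23
Build 4: 101→126, due 79, tardiness 47
Maximum = 47.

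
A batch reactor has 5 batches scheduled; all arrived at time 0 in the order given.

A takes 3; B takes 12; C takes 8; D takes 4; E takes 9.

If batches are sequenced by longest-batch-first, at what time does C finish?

LPT (decreasing processing time): B E C D A.
B: 0→12
E: 12→21
C: 21→29

29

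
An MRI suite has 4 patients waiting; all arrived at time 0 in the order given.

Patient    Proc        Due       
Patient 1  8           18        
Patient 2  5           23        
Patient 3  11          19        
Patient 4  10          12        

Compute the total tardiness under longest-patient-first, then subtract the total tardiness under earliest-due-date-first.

10

LPT (decreasing processing time): Patient 3 Patient 4 Patient 1 Patient 2.
Patient 3: 0→11, due 19, tardiness 0
Patient 4: 11→21, due 12, tardiness 9
Patient 1: 21→29, due 18, tardiness 11
Patient 2: 29→34, due 23, tardiness 11
Sum = 0+9+11+11 = 31.
EDD (increasing due date): Patient 4 Patient 1 Patient 3 Patient 2.
Patient 4: 0→10, due 12, tardiness 0
Patient 1: 10→18, due 18, tardiness 0
Patient 3: 18→29, due 19, tardiness 10
Patient 2: 29→34, due 23, tardiness 11
Sum = 0+0+10+11 = 21.
Difference = 31 − 21 = 10.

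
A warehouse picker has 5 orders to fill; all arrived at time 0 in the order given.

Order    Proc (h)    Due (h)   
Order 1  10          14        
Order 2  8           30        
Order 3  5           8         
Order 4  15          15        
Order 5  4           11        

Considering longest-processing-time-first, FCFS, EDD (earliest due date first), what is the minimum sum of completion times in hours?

LPT (decreasing processing time): Order 4 Order 1 Order 2 Order 3 Order 5.
Order 4: 0→15
Order 1: 15→25
Order 2: 25→33
Order 3: 33→38
Order 5: 38→42
Sum = 15+25+33+38+42 = 153.
FIFO (arrival order): Order 1 Order 2 Order 3 Order 4 Order 5.
Order 1: 0→10
Order 2: 10→18
Order 3: 18→23
Order 4: 23→38
Order 5: 38→42
Sum = 10+18+23+38+42 = 131.
EDD (increasing due date): Order 3 Order 5 Order 1 Order 4 Order 2.
Order 3: 0→5
Order 5: 5→9
Order 1: 9→19
Order 4: 19→34
Order 2: 34→42
Sum = 5+9+19+34+42 = 109.
LPT 153, FIFO 131, EDD 109 → minimum 109.

109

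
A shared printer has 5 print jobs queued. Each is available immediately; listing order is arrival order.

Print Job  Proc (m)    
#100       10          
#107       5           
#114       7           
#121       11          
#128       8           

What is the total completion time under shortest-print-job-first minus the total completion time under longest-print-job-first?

SPT (increasing processing time): #107 #114 #128 #100 #121.
#107: 0→5
#114: 5→12
#128: 12→20
#100: 20→30
#121: 30→41
Sum = 5+12+20+30+41 = 108.
LPT (decreasing processing time): #121 #100 #128 #114 #107.
#121: 0→11
#100: 11→21
#128: 21→29
#114: 29→36
#107: 36→41
Sum = 11+21+29+36+41 = 138.
Difference = 108 − 138 = -30.

-30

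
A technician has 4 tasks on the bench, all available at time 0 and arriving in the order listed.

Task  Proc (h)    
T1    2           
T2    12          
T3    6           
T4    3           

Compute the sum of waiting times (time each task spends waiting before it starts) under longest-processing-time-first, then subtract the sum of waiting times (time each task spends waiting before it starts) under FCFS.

15

LPT (decreasing processing time): T2 T3 T4 T1.
T2: waits 0, runs 0→12
T3: waits 12, runs 12→18
T4: waits 18, runs 18→21
T1: waits 21, runs 21→23
Sum = 0+12+18+21 = 51.
FIFO (arrival order): T1 T2 T3 T4.
T1: waits 0, runs 0→2
T2: waits 2, runs 2→14
T3: waits 14, runs 14→20
T4: waits 20, runs 20→23
Sum = 0+2+14+20 = 36.
Difference = 51 − 36 = 15.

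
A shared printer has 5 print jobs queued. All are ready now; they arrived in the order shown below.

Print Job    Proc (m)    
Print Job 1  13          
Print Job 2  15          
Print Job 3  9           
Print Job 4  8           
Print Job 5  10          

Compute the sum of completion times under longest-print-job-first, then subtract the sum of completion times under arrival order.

LPT (decreasing processing time): Print Job 2 Print Job 1 Print Job 5 Print Job 3 Print Job 4.
Print Job 2: 0→15
Print Job 1: 15→28
Print Job 5: 28→38
Print Job 3: 38→47
Print Job 4: 47→55
Sum = 15+28+38+47+55 = 183.
FIFO (arrival order): Print Job 1 Print Job 2 Print Job 3 Print Job 4 Print Job 5.
Print Job 1: 0→13
Print Job 2: 13→28
Print Job 3: 28→37
Print Job 4: 37→45
Print Job 5: 45→55
Sum = 13+28+37+45+55 = 178.
Difference = 183 − 178 = 5.

5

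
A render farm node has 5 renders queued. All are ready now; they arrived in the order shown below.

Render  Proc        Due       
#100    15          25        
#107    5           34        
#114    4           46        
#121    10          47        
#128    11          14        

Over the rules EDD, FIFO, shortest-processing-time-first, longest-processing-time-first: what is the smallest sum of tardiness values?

1

EDD (increasing due date): #128 #100 #107 #114 #121.
#128: 0→11, due 14, tardiness 0
#100: 11→26, due 25, tardiness 1
#107: 26→31, due 34, tardiness 0
#114: 31→35, due 46, tardiness 0
#121: 35→45, due 47, tardiness 0
Sum = 0+1+0+0+0 = 1.
FIFO (arrival order): #100 #107 #114 #121 #128.
#100: 0→15, due 25, tardiness 0
#107: 15→20, due 34, tardiness 0
#114: 20→24, due 46, tardiness 0
#121: 24→34, due 47, tardiness 0
#128: 34→45, due 14, tardiness 31
Sum = 0+0+0+0+31 = 31.
SPT (increasing processing time): #114 #107 #121 #128 #100.
#114: 0→4, due 46, tardiness 0
#107: 4→9, due 34, tardiness 0
#121: 9→19, due 47, tardiness 0
#128: 19→30, due 14, tardiness 16
#100: 30→45, due 25, tardiness 20
Sum = 0+0+0+16+20 = 36.
LPT (decreasing processing time): #100 #128 #121 #107 #114.
#100: 0→15, due 25, tardiness 0
#128: 15→26, due 14, tardiness 12
#121: 26→36, due 47, tardiness 0
#107: 36→41, due 34, tardiness 7
#114: 41→45, due 46, tardiness 0
Sum = 0+12+0+7+0 = 19.
EDD 1, FIFO 31, SPT 36, LPT 19 → minimum 1.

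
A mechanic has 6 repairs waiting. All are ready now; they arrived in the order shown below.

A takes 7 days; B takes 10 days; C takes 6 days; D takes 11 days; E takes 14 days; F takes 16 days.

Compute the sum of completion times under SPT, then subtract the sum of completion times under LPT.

SPT (increasing processing time): C A B D E F.
C: 0→6
A: 6→13
B: 13→23
D: 23→34
E: 34→48
F: 48→64
Sum = 6+13+23+34+48+64 = 188.
LPT (decreasing processing time): F E D B A C.
F: 0→16
E: 16→30
D: 30→41
B: 41→51
A: 51→58
C: 58→64
Sum = 16+30+41+51+58+64 = 260.
Difference = 188 − 260 = -72.

-72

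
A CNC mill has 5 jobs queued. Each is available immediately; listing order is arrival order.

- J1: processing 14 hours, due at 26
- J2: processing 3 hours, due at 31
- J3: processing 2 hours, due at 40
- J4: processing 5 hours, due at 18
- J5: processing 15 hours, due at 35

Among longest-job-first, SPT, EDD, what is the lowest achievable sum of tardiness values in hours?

2

LPT (decreasing processing time): J5 J1 J4 J2 J3.
J5: 0→15, due 35, tardiness 0
J1: 15→29, due 26, tardiness 3
J4: 29→34, due 18, tardiness 16
J2: 34→37, due 31, tardiness 6
J3: 37→39, due 40, tardiness 0
Sum = 0+3+16+6+0 = 25.
SPT (increasing processing time): J3 J2 J4 J1 J5.
J3: 0→2, due 40, tardiness 0
J2: 2→5, due 31, tardiness 0
J4: 5→10, due 18, tardiness 0
J1: 10→24, due 26, tardiness 0
J5: 24→39, due 35, tardiness 4
Sum = 0+0+0+0+4 = 4.
EDD (increasing due date): J4 J1 J2 J5 J3.
J4: 0→5, due 18, tardiness 0
J1: 5→19, due 26, tardiness 0
J2: 19→22, due 31, tardiness 0
J5: 22→37, due 35, tardiness 2
J3: 37→39, due 40, tardiness 0
Sum = 0+0+0+2+0 = 2.
LPT 25, SPT 4, EDD 2 → minimum 2.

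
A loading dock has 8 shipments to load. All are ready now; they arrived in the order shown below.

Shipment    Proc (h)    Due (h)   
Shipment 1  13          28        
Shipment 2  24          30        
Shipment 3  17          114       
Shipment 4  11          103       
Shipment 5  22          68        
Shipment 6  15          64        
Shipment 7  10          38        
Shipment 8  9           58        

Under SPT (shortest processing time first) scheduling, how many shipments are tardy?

SPT (increasing processing time): Shipment 8 Shipment 7 Shipment 4 Shipment 1 Shipment 6 Shipment 3 Shipment 5 Shipment 2.
Shipment 8: 0→9, due 58, tardiness 0
Shipment 7: 9→19, due 38, tardiness 0
Shipment 4: 19→30, due 103, tardiness 0
Shipment 1: 30→43, due 28, tardiness 15
Shipment 6: 43→58, due 64, tardiness 0
Shipment 3: 58→75, due 114, tardiness 0
Shipment 5: 75→97, due 68, tardiness 29
Shipment 2: 97→121, due 30, tardiness 91
Late shipments: 3.

3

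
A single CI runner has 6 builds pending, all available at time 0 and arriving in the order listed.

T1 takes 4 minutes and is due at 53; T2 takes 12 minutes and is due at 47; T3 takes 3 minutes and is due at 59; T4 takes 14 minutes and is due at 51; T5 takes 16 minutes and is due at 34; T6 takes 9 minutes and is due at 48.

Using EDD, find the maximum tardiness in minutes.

2

EDD (increasing due date): T5 T2 T6 T4 T1 T3.
T5: 0→16, due 34, tardiness 0
T2: 16→28, due 47, tardiness 0
T6: 28→37, due 48, tardiness 0
T4: 37→51, due 51, tardiness 0
T1: 51→55, due 53, tardiness 2
T3: 55→58, due 59, tardiness 0
Maximum = 2.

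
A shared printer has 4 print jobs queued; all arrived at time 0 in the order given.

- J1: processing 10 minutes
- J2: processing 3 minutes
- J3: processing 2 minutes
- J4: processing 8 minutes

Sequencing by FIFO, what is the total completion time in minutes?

61

FIFO (arrival order): J1 J2 J3 J4.
J1: 0→10
J2: 10→13
J3: 13→15
J4: 15→23
Sum = 10+13+15+23 = 61.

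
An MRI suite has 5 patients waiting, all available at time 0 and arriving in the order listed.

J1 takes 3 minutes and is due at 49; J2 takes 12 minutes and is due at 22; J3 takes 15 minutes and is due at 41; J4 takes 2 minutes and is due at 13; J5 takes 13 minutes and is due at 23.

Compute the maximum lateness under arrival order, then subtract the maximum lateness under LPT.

-10

FIFO (arrival order): J1 J2 J3 J4 J5.
J1: 0→3, due 49, lateness -46
J2: 3→15, due 22, lateness -7
J3: 15→30, due 41, lateness -11
J4: 30→32, due 13, lateness 19
J5: 32→45, due 23, lateness 22
Maximum = 22.
LPT (decreasing processing time): J3 J5 J2 J1 J4.
J3: 0→15, due 41, lateness -26
J5: 15→28, due 23, lateness 5
J2: 28→40, due 22, lateness 18
J1: 40→43, due 49, lateness -6
J4: 43→45, due 13, lateness 32
Maximum = 32.
Difference = 22 − 32 = -10.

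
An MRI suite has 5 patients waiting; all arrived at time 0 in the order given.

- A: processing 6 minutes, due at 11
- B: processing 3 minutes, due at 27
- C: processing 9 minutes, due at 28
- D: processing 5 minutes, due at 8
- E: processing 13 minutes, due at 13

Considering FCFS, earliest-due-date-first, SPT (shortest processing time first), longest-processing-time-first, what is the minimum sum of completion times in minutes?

FIFO (arrival order): A B C D E.
A: 0→6
B: 6→9
C: 9→18
D: 18→23
E: 23→36
Sum = 6+9+18+23+36 = 92.
EDD (increasing due date): D A E B C.
D: 0→5
A: 5→11
E: 11→24
B: 24→27
C: 27→36
Sum = 5+11+24+27+36 = 103.
SPT (increasing processing time): B D A C E.
B: 0→3
D: 3→8
A: 8→14
C: 14→23
E: 23→36
Sum = 3+8+14+23+36 = 84.
LPT (decreasing processing time): E C A D B.
E: 0→13
C: 13→22
A: 22→28
D: 28→33
B: 33→36
Sum = 13+22+28+33+36 = 132.
FIFO 92, EDD 103, SPT 84, LPT 132 → minimum 84.

84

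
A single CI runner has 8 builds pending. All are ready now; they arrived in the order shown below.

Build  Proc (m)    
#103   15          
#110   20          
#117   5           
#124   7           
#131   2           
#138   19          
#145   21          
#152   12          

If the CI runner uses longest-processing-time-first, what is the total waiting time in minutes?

LPT (decreasing processing time): #145 #110 #138 #103 #152 #124 #117 #131.
#145: waits 0, runs 0→21
#110: waits 21, runs 21→41
#138: waits 41, runs 41→60
#103: waits 60, runs 60→75
#152: waits 75, runs 75→87
#124: waits 87, runs 87→94
#117: waits 94, runs 94→99
#131: waits 99, runs 99→101
Sum = 0+21+41+60+75+87+94+99 = 477.

477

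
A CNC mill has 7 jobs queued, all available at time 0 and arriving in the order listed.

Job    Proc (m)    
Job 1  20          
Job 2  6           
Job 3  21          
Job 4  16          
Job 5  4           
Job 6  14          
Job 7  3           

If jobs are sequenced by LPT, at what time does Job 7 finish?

LPT (decreasing processing time): Job 3 Job 1 Job 4 Job 6 Job 2 Job 5 Job 7.
Job 3: 0→21
Job 1: 21→41
Job 4: 41→57
Job 6: 57→71
Job 2: 71→77
Job 5: 77→81
Job 7: 81→84

84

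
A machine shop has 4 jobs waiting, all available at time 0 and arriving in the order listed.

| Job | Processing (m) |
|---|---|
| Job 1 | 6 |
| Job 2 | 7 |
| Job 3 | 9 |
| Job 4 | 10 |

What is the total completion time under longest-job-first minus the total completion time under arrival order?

14

LPT (decreasing processing time): Job 4 Job 3 Job 2 Job 1.
Job 4: 0→10
Job 3: 10→19
Job 2: 19→26
Job 1: 26→32
Sum = 10+19+26+32 = 87.
FIFO (arrival order): Job 1 Job 2 Job 3 Job 4.
Job 1: 0→6
Job 2: 6→13
Job 3: 13→22
Job 4: 22→32
Sum = 6+13+22+32 = 73.
Difference = 87 − 73 = 14.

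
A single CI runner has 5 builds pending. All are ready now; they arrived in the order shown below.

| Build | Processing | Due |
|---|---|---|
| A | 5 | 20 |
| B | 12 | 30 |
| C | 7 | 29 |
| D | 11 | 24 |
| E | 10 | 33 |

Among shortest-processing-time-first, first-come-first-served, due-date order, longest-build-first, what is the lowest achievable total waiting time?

SPT (increasing processing time): A C E D B.
A: waits 0, runs 0→5
C: waits 5, runs 5→12
E: waits 12, runs 12→22
D: waits 22, runs 22→33
B: waits 33, runs 33→45
Sum = 0+5+12+22+33 = 72.
FIFO (arrival order): A B C D E.
A: waits 0, runs 0→5
B: waits 5, runs 5→17
C: waits 17, runs 17→24
D: waits 24, runs 24→35
E: waits 35, runs 35→45
Sum = 0+5+17+24+35 = 81.
EDD (increasing due date): A D C B E.
A: waits 0, runs 0→5
D: waits 5, runs 5→16
C: waits 16, runs 16→23
B: waits 23, runs 23→35
E: waits 35, runs 35→45
Sum = 0+5+16+23+35 = 79.
LPT (decreasing processing time): B D E C A.
B: waits 0, runs 0→12
D: waits 12, runs 12→23
E: waits 23, runs 23→33
C: waits 33, runs 33→40
A: waits 40, runs 40→45
Sum = 0+12+23+33+40 = 108.
SPT 72, FIFO 81, EDD 79, LPT 108 → minimum 72.

72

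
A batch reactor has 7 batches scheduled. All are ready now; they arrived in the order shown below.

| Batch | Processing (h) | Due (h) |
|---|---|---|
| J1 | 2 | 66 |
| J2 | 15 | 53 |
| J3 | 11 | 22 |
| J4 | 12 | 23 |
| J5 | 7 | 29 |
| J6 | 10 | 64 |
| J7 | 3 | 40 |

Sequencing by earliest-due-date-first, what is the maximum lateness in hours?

1

EDD (increasing due date): J3 J4 J5 J7 J2 J6 J1.
J3: 0→11, due 22, lateness -11
J4: 11→23, due 23, lateness 0
J5: 23→30, due 29, lateness 1
J7: 30→33, due 40, lateness -7
J2: 33→48, due 53, lateness -5
J6: 48→58, due 64, lateness -6
J1: 58→60, due 66, lateness -6
Maximum = 1.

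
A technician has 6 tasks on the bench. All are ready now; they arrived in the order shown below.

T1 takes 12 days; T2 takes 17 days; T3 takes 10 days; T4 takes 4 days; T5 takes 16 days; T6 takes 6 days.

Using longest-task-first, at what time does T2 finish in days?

17

LPT (decreasing processing time): T2 T5 T1 T3 T6 T4.
T2: 0→17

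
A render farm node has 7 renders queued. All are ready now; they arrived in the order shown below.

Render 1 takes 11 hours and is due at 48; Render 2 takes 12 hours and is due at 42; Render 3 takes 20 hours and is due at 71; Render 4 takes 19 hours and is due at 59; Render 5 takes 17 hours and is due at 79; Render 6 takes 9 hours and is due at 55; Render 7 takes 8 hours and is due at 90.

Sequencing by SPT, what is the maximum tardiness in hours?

25

SPT (increasing processing time): Render 7 Render 6 Render 1 Render 2 Render 5 Render 4 Render 3.
Render 7: 0→8, due 90, tardiness 0
Render 6: 8→17, due 55, tardiness 0
Render 1: 17→28, due 48, tardiness 0
Render 2: 28→40, due 42, tardiness 0
Render 5: 40→57, due 79, tardiness 0
Render 4: 57→76, due 59, tardiness 17
Render 3: 76→96, due 71, tardiness 25
Maximum = 25.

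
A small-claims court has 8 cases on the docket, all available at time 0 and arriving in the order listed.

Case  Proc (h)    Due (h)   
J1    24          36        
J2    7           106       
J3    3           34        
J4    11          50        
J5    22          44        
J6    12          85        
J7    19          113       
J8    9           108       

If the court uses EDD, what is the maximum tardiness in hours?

EDD (increasing due date): J3 J1 J5 J4 J6 J2 J8 J7.
J3: 0→3, due 34, tardiness 0
J1: 3→27, due 36, tardiness 0
J5: 27→49, due 44, tardiness 5
J4: 49→60, due 50, tardiness 10
J6: 60→72, due 85, tardiness 0
J2: 72→79, due 106, tardiness 0
J8: 79→88, due 108, tardiness 0
J7: 88→107, due 113, tardiness 0
Maximum = 10.

10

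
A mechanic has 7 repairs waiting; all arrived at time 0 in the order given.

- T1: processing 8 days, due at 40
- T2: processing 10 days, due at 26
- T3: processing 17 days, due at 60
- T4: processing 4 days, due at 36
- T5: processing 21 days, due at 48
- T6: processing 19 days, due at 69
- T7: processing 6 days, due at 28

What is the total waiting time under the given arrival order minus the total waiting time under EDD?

FIFO (arrival order): T1 T2 T3 T4 T5 T6 T7.
T1: waits 0, runs 0→8
T2: waits 8, runs 8→18
T3: waits 18, runs 18→35
T4: waits 35, runs 35→39
T5: waits 39, runs 39→60
T6: waits 60, runs 60→79
T7: waits 79, runs 79→85
Sum = 0+8+18+35+39+60+79 = 239.
EDD (increasing due date): T2 T7 T4 T1 T5 T3 T6.
T2: waits 0, runs 0→10
T7: waits 10, runs 10→16
T4: waits 16, runs 16→20
T1: waits 20, runs 20→28
T5: waits 28, runs 28→49
T3: waits 49, runs 49→66
T6: waits 66, runs 66→85
Sum = 0+10+16+20+28+49+66 = 189.
Difference = 239 − 189 = 50.

50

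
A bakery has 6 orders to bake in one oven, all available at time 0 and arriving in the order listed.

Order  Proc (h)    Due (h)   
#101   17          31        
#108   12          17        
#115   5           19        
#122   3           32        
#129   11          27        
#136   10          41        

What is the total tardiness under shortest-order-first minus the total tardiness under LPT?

-43

SPT (increasing processing time): #122 #115 #136 #129 #108 #101.
#122: 0→3, due 32, tardiness 0
#115: 3→8, due 19, tardiness 0
#136: 8→18, due 41, tardiness 0
#129: 18→29, due 27, tardiness 2
#108: 29→41, due 17, tardiness 24
#101: 41→58, due 31, tardiness 27
Sum = 0+0+0+2+24+27 = 53.
LPT (decreasing processing time): #101 #108 #129 #136 #115 #122.
#101: 0→17, due 31, tardiness 0
#108: 17→29, due 17, tardiness 12
#129: 29→40, due 27, tardiness 13
#136: 40→50, due 41, tardiness 9
#115: 50→55, due 19, tardiness 36
#122: 55→58, due 32, tardiness 26
Sum = 0+12+13+9+36+26 = 96.
Difference = 53 − 96 = -43.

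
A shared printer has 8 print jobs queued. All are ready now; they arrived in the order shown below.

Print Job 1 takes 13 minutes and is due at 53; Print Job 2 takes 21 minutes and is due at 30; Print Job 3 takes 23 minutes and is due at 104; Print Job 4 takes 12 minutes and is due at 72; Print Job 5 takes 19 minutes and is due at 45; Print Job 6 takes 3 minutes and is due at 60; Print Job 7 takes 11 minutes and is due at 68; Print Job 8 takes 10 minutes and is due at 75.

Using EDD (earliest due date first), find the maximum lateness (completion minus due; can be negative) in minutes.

EDD (increasing due date): Print Job 2 Print Job 5 Print Job 1 Print Job 6 Print Job 7 Print Job 4 Print Job 8 Print Job 3.
Print Job 2: 0→21, due 30, lateness -9
Print Job 5: 21→40, due 45, lateness -5
Print Job 1: 40→53, due 53, lateness 0
Print Job 6: 53→56, due 60, lateness -4
Print Job 7: 56→67, due 68, lateness -1
Print Job 4: 67→79, due 72, lateness 7
Print Job 8: 79→89, due 75, lateness 14
Print Job 3: 89→112, due 104, lateness 8
Maximum = 14.

14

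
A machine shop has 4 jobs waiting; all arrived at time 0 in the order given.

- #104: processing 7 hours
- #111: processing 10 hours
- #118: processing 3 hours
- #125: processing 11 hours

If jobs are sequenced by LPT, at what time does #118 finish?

LPT (decreasing processing time): #125 #111 #104 #118.
#125: 0→11
#111: 11→21
#104: 21→28
#118: 28→31

31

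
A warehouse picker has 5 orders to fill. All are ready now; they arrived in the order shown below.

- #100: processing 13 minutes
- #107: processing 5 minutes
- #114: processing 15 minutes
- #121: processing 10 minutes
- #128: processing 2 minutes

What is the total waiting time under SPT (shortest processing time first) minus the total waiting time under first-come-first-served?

SPT (increasing processing time): #128 #107 #121 #100 #114.
#128: waits 0, runs 0→2
#107: waits 2, runs 2→7
#121: waits 7, runs 7→17
#100: waits 17, runs 17→30
#114: waits 30, runs 30→45
Sum = 0+2+7+17+30 = 56.
FIFO (arrival order): #100 #107 #114 #121 #128.
#100: waits 0, runs 0→13
#107: waits 13, runs 13→18
#114: waits 18, runs 18→33
#121: waits 33, runs 33→43
#128: waits 43, runs 43→45
Sum = 0+13+18+33+43 = 107.
Difference = 56 − 107 = -51.

-51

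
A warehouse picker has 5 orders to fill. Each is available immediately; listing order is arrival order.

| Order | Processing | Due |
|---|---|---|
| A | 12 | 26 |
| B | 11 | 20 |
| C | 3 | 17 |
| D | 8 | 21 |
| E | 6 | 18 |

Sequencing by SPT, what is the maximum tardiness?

SPT (increasing processing time): C E D B A.
C: 0→3, due 17, tardiness 0
E: 3→9, due 18, tardiness 0
D: 9→17, due 21, tardiness 0
B: 17→28, due 20, tardiness 8
A: 28→40, due 26, tardiness 14
Maximum = 14.

14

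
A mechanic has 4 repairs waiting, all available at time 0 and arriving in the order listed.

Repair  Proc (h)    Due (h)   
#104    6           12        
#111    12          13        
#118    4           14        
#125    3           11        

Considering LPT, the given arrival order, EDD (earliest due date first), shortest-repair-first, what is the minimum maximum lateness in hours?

LPT (decreasing processing time): #111 #104 #118 #125.
#111: 0→12, due 13, lateness -1
#104: 12→18, due 12, lateness 6
#118: 18→22, due 14, lateness 8
#125: 22→25, due 11, lateness 14
Maximum = 14.
FIFO (arrival order): #104 #111 #118 #125.
#104: 0→6, due 12, lateness -6
#111: 6→18, due 13, lateness 5
#118: 18→22, due 14, lateness 8
#125: 22→25, due 11, lateness 14
Maximum = 14.
EDD (increasing due date): #125 #104 #111 #118.
#125: 0→3, due 11, lateness -8
#104: 3→9, due 12, lateness -3
#111: 9→21, due 13, lateness 8
#118: 21→25, due 14, lateness 11
Maximum = 11.
SPT (increasing processing time): #125 #118 #104 #111.
#125: 0→3, due 11, lateness -8
#118: 3→7, due 14, lateness -7
#104: 7→13, due 12, lateness 1
#111: 13→25, due 13, lateness 12
Maximum = 12.
LPT 14, FIFO 14, EDD 11, SPT 12 → minimum 11.

11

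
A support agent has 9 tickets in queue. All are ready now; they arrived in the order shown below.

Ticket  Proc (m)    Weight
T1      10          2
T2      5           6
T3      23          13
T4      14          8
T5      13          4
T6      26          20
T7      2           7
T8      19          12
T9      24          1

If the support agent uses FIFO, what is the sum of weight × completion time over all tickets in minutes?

FIFO (arrival order): T1 T2 T3 T4 T5 T6 T7 T8 T9.
T1: finishes 10, weight 2, w·C = 20
T2: finishes 15, weight 6, w·C = 90
T3: finishes 38, weight 13, w·C = 494
T4: finishes 52, weight 8, w·C = 416
T5: finishes 65, weight 4, w·C = 260
T6: finishes 91, weight 20, w·C = 1820
T7: finishes 93, weight 7, w·C = 651
T8: finishes 112, weight 12, w·C = 1344
T9: finishes 136, weight 1, w·C = 136
Sum = 20+90+494+416+260+1820+651+1344+136 = 5231.

5231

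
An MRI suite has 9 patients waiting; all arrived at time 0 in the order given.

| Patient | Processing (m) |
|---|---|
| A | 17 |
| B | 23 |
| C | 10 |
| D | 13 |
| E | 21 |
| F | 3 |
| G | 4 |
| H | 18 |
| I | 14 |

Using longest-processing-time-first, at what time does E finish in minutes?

44

LPT (decreasing processing time): B E H A I D C G F.
B: 0→23
E: 23→44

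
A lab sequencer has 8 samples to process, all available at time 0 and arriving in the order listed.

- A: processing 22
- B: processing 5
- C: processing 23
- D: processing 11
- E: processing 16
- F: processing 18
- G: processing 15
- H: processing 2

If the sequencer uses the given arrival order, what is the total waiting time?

FIFO (arrival order): A B C D E F G H.
A: waits 0, runs 0→22
B: waits 22, runs 22→27
C: waits 27, runs 27→50
D: waits 50, runs 50→61
E: waits 61, runs 61→77
F: waits 77, runs 77→95
G: waits 95, runs 95→110
H: waits 110, runs 110→112
Sum = 0+22+27+50+61+77+95+110 = 442.

442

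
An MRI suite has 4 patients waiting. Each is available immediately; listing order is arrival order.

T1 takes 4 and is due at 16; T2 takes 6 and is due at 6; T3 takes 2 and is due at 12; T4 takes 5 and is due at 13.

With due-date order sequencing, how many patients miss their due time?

1

EDD (increasing due date): T2 T3 T4 T1.
T2: 0→6, due 6, tardiness 0
T3: 6→8, due 12, tardiness 0
T4: 8→13, due 13, tardiness 0
T1: 13→17, due 16, tardiness 1
Late patients: 1.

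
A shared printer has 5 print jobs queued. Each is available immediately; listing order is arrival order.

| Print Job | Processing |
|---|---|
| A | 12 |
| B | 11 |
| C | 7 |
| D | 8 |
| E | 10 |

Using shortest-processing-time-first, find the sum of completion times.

131

SPT (increasing processing time): C D E B A.
C: 0→7
D: 7→15
E: 15→25
B: 25→36
A: 36→48
Sum = 7+15+25+36+48 = 131.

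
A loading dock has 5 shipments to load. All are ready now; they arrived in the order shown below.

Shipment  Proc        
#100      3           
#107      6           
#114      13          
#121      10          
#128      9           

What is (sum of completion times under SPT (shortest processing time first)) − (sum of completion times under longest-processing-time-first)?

-48

SPT (increasing processing time): #100 #107 #128 #121 #114.
#100: 0→3
#107: 3→9
#128: 9→18
#121: 18→28
#114: 28→41
Sum = 3+9+18+28+41 = 99.
LPT (decreasing processing time): #114 #121 #128 #107 #100.
#114: 0→13
#121: 13→23
#128: 23→32
#107: 32→38
#100: 38→41
Sum = 13+23+32+38+41 = 147.
Difference = 99 − 147 = -48.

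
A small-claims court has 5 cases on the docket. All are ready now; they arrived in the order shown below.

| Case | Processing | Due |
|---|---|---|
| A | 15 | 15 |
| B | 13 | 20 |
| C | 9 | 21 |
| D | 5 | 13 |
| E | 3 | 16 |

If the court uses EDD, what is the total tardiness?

52

EDD (increasing due date): D A E B C.
D: 0→5, due 13, tardiness 0
A: 5→20, due 15, tardiness 5
E: 20→23, due 16, tardiness 7
B: 23→36, due 20, tardiness 16
C: 36→45, due 21, tardiness 24
Sum = 0+5+7+16+24 = 52.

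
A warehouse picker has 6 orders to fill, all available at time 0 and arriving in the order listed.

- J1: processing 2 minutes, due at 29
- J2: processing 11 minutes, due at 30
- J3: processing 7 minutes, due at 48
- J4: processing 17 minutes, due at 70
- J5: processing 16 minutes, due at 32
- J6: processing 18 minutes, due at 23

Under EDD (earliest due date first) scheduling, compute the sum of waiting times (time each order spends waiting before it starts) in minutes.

170

EDD (increasing due date): J6 J1 J2 J5 J3 J4.
J6: waits 0, runs 0→18
J1: waits 18, runs 18→20
J2: waits 20, runs 20→31
J5: waits 31, runs 31→47
J3: waits 47, runs 47→54
J4: waits 54, runs 54→71
Sum = 0+18+20+31+47+54 = 170.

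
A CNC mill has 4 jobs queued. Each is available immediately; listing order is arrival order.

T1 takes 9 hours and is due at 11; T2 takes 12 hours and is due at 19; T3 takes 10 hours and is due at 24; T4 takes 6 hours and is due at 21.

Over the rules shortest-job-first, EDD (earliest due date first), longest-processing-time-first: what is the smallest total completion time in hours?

SPT (increasing processing time): T4 T1 T3 T2.
T4: 0→6
T1: 6→15
T3: 15→25
T2: 25→37
Sum = 6+15+25+37 = 83.
EDD (increasing due date): T1 T2 T4 T3.
T1: 0→9
T2: 9→21
T4: 21→27
T3: 27→37
Sum = 9+21+27+37 = 94.
LPT (decreasing processing time): T2 T3 T1 T4.
T2: 0→12
T3: 12→22
T1: 22→31
T4: 31→37
Sum = 12+22+31+37 = 102.
SPT 83, EDD 94, LPT 102 → minimum 83.

83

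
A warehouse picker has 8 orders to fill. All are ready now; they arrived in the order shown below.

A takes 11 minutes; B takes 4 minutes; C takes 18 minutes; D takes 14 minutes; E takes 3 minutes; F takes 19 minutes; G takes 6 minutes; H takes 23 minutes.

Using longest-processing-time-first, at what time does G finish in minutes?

91

LPT (decreasing processing time): H F C D A G B E.
H: 0→23
F: 23→42
C: 42→60
D: 60→74
A: 74→85
G: 85→91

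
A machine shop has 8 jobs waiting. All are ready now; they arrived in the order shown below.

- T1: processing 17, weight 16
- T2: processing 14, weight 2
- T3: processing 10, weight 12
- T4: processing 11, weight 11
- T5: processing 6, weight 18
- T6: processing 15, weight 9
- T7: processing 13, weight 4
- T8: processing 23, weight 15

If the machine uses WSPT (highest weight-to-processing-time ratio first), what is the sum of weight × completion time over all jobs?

3642

WSPT (decreasing weight/processing-time ratio): T5 T3 T4 T1 T8 T6 T7 T2.
T5: finishes 6, weight 18, w·C = 108
T3: finishes 16, weight 12, w·C = 192
T4: finishes 27, weight 11, w·C = 297
T1: finishes 44, weight 16, w·C = 704
T8: finishes 67, weight 15, w·C = 1005
T6: finishes 82, weight 9, w·C = 738
T7: finishes 95, weight 4, w·C = 380
T2: finishes 109, weight 2, w·C = 218
Sum = 108+192+297+704+1005+738+380+218 = 3642.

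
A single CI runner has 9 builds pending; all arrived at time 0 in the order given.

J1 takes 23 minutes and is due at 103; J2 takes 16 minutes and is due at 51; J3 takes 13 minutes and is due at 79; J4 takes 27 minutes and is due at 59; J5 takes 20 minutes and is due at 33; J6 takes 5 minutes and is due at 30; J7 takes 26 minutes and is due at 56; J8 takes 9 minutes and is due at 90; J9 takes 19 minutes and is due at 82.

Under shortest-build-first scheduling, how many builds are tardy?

SPT (increasing processing time): J6 J8 J3 J2 J9 J5 J1 J7 J4.
J6: 0→5, due 30, tardiness 0
J8: 5→14, due 90, tardiness 0
J3: 14→27, due 79, tardiness 0
J2: 27→43, due 51, tardiness 0
J9: 43→62, due 82, tardiness 0
J5: 62→82, due 33, tardiness 49
J1: 82→105, due 103, tardiness 2
J7: 105→131, due 56, tardiness 75
J4: 131→158, due 59, tardiness 99
Late builds: 4.

4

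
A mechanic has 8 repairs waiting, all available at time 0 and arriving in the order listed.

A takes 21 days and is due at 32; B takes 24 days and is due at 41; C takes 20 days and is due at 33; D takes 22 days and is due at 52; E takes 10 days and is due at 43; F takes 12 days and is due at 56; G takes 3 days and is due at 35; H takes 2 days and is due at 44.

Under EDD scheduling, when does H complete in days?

EDD (increasing due date): A C G B E H D F.
A: 0→21
C: 21→41
G: 41→44
B: 44→68
E: 68→78
H: 78→80

80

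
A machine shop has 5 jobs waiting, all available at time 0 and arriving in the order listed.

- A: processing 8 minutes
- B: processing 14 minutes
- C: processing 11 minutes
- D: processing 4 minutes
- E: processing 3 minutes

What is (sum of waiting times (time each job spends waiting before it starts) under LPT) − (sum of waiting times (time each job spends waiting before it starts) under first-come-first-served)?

LPT (decreasing processing time): B C A D E.
B: waits 0, runs 0→14
C: waits 14, runs 14→25
A: waits 25, runs 25→33
D: waits 33, runs 33→37
E: waits 37, runs 37→40
Sum = 0+14+25+33+37 = 109.
FIFO (arrival order): A B C D E.
A: waits 0, runs 0→8
B: waits 8, runs 8→22
C: waits 22, runs 22→33
D: waits 33, runs 33→37
E: waits 37, runs 37→40
Sum = 0+8+22+33+37 = 100.
Difference = 109 − 100 = 9.

9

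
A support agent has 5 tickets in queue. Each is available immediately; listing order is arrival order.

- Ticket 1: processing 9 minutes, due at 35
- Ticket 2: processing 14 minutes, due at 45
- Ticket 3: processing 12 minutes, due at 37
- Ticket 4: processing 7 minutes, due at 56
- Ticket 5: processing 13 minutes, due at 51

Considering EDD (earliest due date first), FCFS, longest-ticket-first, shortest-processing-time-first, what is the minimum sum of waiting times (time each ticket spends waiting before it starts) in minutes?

EDD (increasing due date): Ticket 1 Ticket 3 Ticket 2 Ticket 5 Ticket 4.
Ticket 1: waits 0, runs 0→9
Ticket 3: waits 9, runs 9→21
Ticket 2: waits 21, runs 21→35
Ticket 5: waits 35, runs 35→48
Ticket 4: waits 48, runs 48→55
Sum = 0+9+21+35+48 = 113.
FIFO (arrival order): Ticket 1 Ticket 2 Ticket 3 Ticket 4 Ticket 5.
Ticket 1: waits 0, runs 0→9
Ticket 2: waits 9, runs 9→23
Ticket 3: waits 23, runs 23→35
Ticket 4: waits 35, runs 35→42
Ticket 5: waits 42, runs 42→55
Sum = 0+9+23+35+42 = 109.
LPT (decreasing processing time): Ticket 2 Ticket 5 Ticket 3 Ticket 1 Ticket 4.
Ticket 2: waits 0, runs 0→14
Ticket 5: waits 14, runs 14→27
Ticket 3: waits 27, runs 27→39
Ticket 1: waits 39, runs 39→48
Ticket 4: waits 48, runs 48→55
Sum = 0+14+27+39+48 = 128.
SPT (increasing processing time): Ticket 4 Ticket 1 Ticket 3 Ticket 5 Ticket 2.
Ticket 4: waits 0, runs 0→7
Ticket 1: waits 7, runs 7→16
Ticket 3: waits 16, runs 16→28
Ticket 5: waits 28, runs 28→41
Ticket 2: waits 41, runs 41→55
Sum = 0+7+16+28+41 = 92.
EDD 113, FIFO 109, LPT 128, SPT 92 → minimum 92.

92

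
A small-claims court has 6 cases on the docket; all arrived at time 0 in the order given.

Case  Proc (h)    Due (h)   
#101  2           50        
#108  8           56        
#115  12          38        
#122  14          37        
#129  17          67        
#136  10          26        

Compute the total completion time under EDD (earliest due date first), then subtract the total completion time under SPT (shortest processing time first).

44

EDD (increasing due date): #136 #122 #115 #101 #108 #129.
#136: 0→10
#122: 10→24
#115: 24→36
#101: 36→38
#108: 38→46
#129: 46→63
Sum = 10+24+36+38+46+63 = 217.
SPT (increasing processing time): #101 #108 #136 #115 #122 #129.
#101: 0→2
#108: 2→10
#136: 10→20
#115: 20→32
#122: 32→46
#129: 46→63
Sum = 2+10+20+32+46+63 = 173.
Difference = 217 − 173 = 44.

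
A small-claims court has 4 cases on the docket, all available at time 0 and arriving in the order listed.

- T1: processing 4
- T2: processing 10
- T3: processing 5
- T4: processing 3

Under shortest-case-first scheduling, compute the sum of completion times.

SPT (increasing processing time): T4 T1 T3 T2.
T4: 0→3
T1: 3→7
T3: 7→12
T2: 12→22
Sum = 3+7+12+22 = 44.

44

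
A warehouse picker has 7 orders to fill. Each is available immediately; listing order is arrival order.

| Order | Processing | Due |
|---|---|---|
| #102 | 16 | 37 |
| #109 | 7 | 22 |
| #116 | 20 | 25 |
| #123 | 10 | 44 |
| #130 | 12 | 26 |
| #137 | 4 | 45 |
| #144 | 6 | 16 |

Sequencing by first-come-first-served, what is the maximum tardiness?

FIFO (arrival order): #102 #109 #116 #123 #130 #137 #144.
#102: 0→16, due 37, tardiness 0
#109: 16→23, due 22, tardiness 1
#116: 23→43, due 25, tardiness 18
#123: 43→53, due 44, tardiness 9
#130: 53→65, due 26, tardiness 39
#137: 65→69, due 45, tardiness 24
#144: 69→75, due 16, tardiness 59
Maximum = 59.

59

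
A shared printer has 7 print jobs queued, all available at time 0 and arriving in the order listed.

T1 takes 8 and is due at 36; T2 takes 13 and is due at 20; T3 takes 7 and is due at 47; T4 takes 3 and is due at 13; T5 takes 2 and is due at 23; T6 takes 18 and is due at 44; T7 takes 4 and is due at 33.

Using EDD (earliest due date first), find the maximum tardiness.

8

EDD (increasing due date): T4 T2 T5 T7 T1 T6 T3.
T4: 0→3, due 13, tardiness 0
T2: 3→16, due 20, tardiness 0
T5: 16→18, due 23, tardiness 0
T7: 18→22, due 33, tardiness 0
T1: 22→30, due 36, tardiness 0
T6: 30→48, due 44, tardiness 4
T3: 48→55, due 47, tardiness 8
Maximum = 8.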